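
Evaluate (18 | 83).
(18/83) = 18^{41} mod 83 = -1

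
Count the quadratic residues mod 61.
Exactly half the non-zero residues mod a prime are QRs: (61-1)/2 = 30.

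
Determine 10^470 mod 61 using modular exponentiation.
Using Fermat: 10^{60} ≡ 1 mod 61. 470 ≡ 50 mod 60. So 10^{470} ≡ 10^{50} ≡ 48 mod 61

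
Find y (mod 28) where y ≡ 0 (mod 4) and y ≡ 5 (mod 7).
M = 4 × 7 = 28. M₁ = 7, y₁ ≡ 3 (mod 4). M₂ = 4, y₂ ≡ 2 (mod 7). y = 0×7×3 + 5×4×2 ≡ 12 (mod 28)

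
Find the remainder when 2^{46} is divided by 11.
By Fermat: 2^{10} ≡ 1 (mod 11). 46 = 4×10 + 6. So 2^{46} ≡ 2^{6} ≡ 9 (mod 11)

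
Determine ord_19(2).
Powers of 2 mod 19: 2^1≡2, 2^2≡4, 2^3≡8, 2^4≡16, 2^5≡13, 2^6≡7, 2^7≡14, 2^8≡9, 2^9≡18, 2^10≡17, 2^11≡15, 2^12≡11, 2^13≡3, 2^14≡6, 2^15≡12, 2^16≡5, 2^17≡10, 2^18≡1. ord_19(2) = 18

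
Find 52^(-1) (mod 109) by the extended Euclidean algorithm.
Extended GCD: 52(-44) + 109(21) = 1. So 52^(-1) ≡ -44 ≡ 65 (mod 109). Verify: 52 × 65 = 3380 ≡ 1 (mod 109)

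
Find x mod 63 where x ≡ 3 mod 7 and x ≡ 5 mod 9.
M = 7 × 9 = 63. M₁ = 9, y₁ ≡ 4 mod 7. M₂ = 7, y₂ ≡ 4 mod 9. x = 3×9×4 + 5×7×4 ≡ 59 mod 63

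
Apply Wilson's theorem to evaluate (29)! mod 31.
(30)! = (29)! × (30) ≡ -1 (mod 31). So (29)! ≡ -1 × (30)^(-1) ≡ (-1)×(-1) = 1 (mod 31)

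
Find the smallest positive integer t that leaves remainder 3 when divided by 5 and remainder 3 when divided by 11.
M = 5 × 11 = 55. M₁ = 11, y₁ ≡ 1 (mod 5). M₂ = 5, y₂ ≡ 9 (mod 11). t = 3×11×1 + 3×5×9 ≡ 3 (mod 55)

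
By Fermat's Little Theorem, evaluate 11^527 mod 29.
By Fermat: 11^{28} ≡ 1 mod 29. 527 ≡ 23 mod 28. So 11^{527} ≡ 11^{23} ≡ 27 mod 29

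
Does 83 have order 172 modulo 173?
83^{43} ≡ 1 (mod 173) and 43 < 172, so ord_173(83) = 43 ≠ 172 and 83 is not a primitive root.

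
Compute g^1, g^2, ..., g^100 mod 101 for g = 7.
7^1, 7^2, ..., 7^{100} mod 101: [7, 49, 40, 78, 41, 85, 90, 24, 67, 65, 51, 54, 75, 20, 39, 71, 93, 45, 12, 84, 83, 76, 27, 88, 10, 70, 86, 97, 73, 6, 42, 92, 38, 64, 44, 5, 35, 43, 99, 87, 3, 21, 46, 19, 32, 22, 53, 68, 72, 100, 94, 52, 61, 23, 60, 16, 11, 77, 34, 36, 50, 47, 26, 81, 62, 30, 8, 56, 89, 17, 18, 25, 74, 13, 91, 31, 15, 4, 28, 95, 59, 9, 63, 37, 57, 96, 66, 58, 2, 14, 98, 80, 55, 82, 69, 79, 48, 33, 29, 1]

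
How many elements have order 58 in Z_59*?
Number of primitive roots mod 59 = φ(p-1) = φ(58) = 28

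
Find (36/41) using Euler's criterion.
(36/41) = 36^{20} mod 41 = 1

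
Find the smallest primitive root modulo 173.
g = 2. Powers: [2, 4, 8, 16, 32, 64, ...] generates all 172 non-zero residues.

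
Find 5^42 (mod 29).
Using Fermat: 5^{28} ≡ 1 (mod 29). 42 ≡ 14 (mod 28). So 5^{42} ≡ 5^{14} ≡ 1 (mod 29)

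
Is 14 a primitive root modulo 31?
14^{15} ≡ 1 mod 31 and 15 < 30, so ord_31(14) = 15 ≠ 30 and 14 is not a primitive root.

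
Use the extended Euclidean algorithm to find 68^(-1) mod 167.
Extended GCD: 68(-27) + 167(11) = 1. So 68^(-1) ≡ -27 ≡ 140 mod 167. Verify: 68 × 140 = 9520 ≡ 1 mod 167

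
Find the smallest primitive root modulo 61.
g = 2. Powers: [2, 4, 8, 16, 32, 3, 6, 12, ...] generates all 60 non-zero residues.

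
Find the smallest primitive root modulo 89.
g = 3. For each prime q|88: 3^{44}≡88, 3^{8}≡64, none ≡ 1, so ord_89(3) = 88 and 3 is a primitive root.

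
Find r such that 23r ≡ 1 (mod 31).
Since 31 is prime, by Fermat 23^(-1) ≡ 23^{29} ≡ 27 (mod 31). Verify: 23 × 27 = 621 ≡ 1 (mod 31)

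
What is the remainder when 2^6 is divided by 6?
By repeated squaring (mod 6): 2^{1}≡2, 2^{2}≡4, 2^{4}≡4. Then 2^{6} = 2^{4+2} ≡ 4 × 4 ≡ 4 (mod 6)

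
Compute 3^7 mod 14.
By repeated squaring (mod 14): 3^{1}≡3, 3^{2}≡9, 3^{4}≡11. Then 3^{7} = 3^{4+2+1} ≡ 11 × 9 × 3 ≡ 3 (mod 14)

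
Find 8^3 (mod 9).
8^{3} = 512 ≡ 8 (mod 9)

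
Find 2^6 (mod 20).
By repeated squaring (mod 20): 2^{1}≡2, 2^{2}≡4, 2^{4}≡16. Then 2^{6} = 2^{4+2} ≡ 16 × 4 ≡ 4 (mod 20)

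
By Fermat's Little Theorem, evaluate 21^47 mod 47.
By Fermat: 21^{46} ≡ 1 (mod 47). So 21^{47} = 21^{46} · 21^{1} ≡ 21^{1} ≡ 21 (mod 47)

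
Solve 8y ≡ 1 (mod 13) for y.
Since 13 is prime, by Fermat 8^(-1) ≡ 8^{11} ≡ 5 (mod 13). Verify: 8 × 5 = 40 ≡ 1 (mod 13)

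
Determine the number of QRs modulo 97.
For prime 97, there are (p-1)/2 = (97-1)/2 = 48 quadratic residues (excluding 0).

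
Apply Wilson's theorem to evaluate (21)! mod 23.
(22)! = (21)! × (22) ≡ -1 (mod 23). So (21)! ≡ -1 × (22)^(-1) ≡ (-1)×(-1) = 1 (mod 23)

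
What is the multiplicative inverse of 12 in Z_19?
Since 19 is prime, by Fermat 12^(-1) ≡ 12^{17} ≡ 8 mod 19. Verify: 12 × 8 = 96 ≡ 1 mod 19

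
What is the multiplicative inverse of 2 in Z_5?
Since 5 is prime, by Fermat 2^(-1) ≡ 2^{3} ≡ 3 mod 5. Verify: 2 × 3 = 6 ≡ 1 mod 5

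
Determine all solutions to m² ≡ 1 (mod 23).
The square roots of 1 mod 23 are 1 and 22. Verify: 1² = 1 ≡ 1 (mod 23)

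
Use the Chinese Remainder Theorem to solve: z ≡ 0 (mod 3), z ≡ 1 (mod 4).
M = 3 × 4 = 12. M₁ = 4, y₁ ≡ 1 (mod 3). M₂ = 3, y₂ ≡ 3 (mod 4). z = 0×4×1 + 1×3×3 ≡ 9 (mod 12)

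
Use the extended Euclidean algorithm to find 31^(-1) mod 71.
Extended GCD: 31(-16) + 71(7) = 1. So 31^(-1) ≡ -16 ≡ 55 (mod 71). Verify: 31 × 55 = 1705 ≡ 1 (mod 71)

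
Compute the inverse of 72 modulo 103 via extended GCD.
Extended GCD: 72(-10) + 103(7) = 1. So 72^(-1) ≡ -10 ≡ 93 (mod 103). Verify: 72 × 93 = 6696 ≡ 1 (mod 103)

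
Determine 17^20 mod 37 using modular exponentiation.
By repeated squaring mod 37: 17^{1}≡17, 17^{2}≡30, 17^{4}≡12, 17^{8}≡33, 17^{16}≡16. Then 17^{20} = 17^{16+4} ≡ 16 × 12 ≡ 7 mod 37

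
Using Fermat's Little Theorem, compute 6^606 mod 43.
By Fermat: 6^{42} ≡ 1 mod 43. 606 ≡ 18 mod 42. So 6^{606} ≡ 6^{18} ≡ 1 mod 43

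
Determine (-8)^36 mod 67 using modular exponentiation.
By repeated squaring (mod 67): (-8)^{1}≡59, (-8)^{2}≡64, (-8)^{4}≡9, (-8)^{8}≡14, (-8)^{16}≡62, (-8)^{32}≡25. Then (-8)^{36} = (-8)^{32+4} ≡ 25 × 9 ≡ 24 (mod 67)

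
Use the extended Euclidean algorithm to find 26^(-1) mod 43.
Extended GCD: 26(5) + 43(-3) = 1. So 26^(-1) ≡ 5 (mod 43). Verify: 26 × 5 = 130 ≡ 1 (mod 43)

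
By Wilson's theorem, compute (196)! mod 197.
By Wilson's theorem, (196)! ≡ -1 ≡ 196 mod 197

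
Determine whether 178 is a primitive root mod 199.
178^{9} ≡ 1 mod 199 and 9 < 198, so ord_199(178) = 9 ≠ 198 and 178 is not a primitive root.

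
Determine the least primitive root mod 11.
g = 2. Powers: [2, 4, 8, 5, 10, 9, 7, 3, ...] generates all 10 non-zero residues.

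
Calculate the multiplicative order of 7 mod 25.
Powers of 7 mod 25: 7^1≡7, 7^2≡24, 7^3≡18, 7^4≡1. Order = 4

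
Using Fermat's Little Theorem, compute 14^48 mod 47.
By Fermat: 14^{46} ≡ 1 (mod 47). So 14^{48} = 14^{46} · 14^{2} ≡ 14^{2} ≡ 8 (mod 47)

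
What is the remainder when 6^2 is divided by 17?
6^{2} = 36 ≡ 2 (mod 17)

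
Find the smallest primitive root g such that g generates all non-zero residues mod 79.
g = 3. For each prime q|78: 3^{39}≡78, 3^{26}≡23, 3^{6}≡18, none ≡ 1, so ord_79(3) = 78 and 3 is a primitive root.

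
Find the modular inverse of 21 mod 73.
Since 73 is prime, by Fermat 21^(-1) ≡ 21^{71} ≡ 7 (mod 73). Verify: 21 × 7 = 147 ≡ 1 (mod 73)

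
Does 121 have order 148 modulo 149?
121^{74} ≡ 1 (mod 149) and 74 < 148, so ord_149(121) = 74 ≠ 148 and 121 is not a primitive root.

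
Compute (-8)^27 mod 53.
By repeated squaring (mod 53): (-8)^{1}≡45, (-8)^{2}≡11, (-8)^{4}≡15, (-8)^{8}≡13, (-8)^{16}≡10. Then (-8)^{27} = (-8)^{16+8+2+1} ≡ 10 × 13 × 11 × 45 ≡ 8 (mod 53)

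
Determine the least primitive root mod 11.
g = 2. For each prime q|10: 2^{5}≡10, 2^{2}≡4, none ≡ 1, so ord_11(2) = 10 and 2 is a primitive root.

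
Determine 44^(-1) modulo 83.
Since 83 is prime, by Fermat 44^(-1) ≡ 44^{81} ≡ 17 mod 83. Verify: 44 × 17 = 748 ≡ 1 mod 83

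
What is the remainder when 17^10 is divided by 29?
By repeated squaring mod 29: 17^{1}≡17, 17^{2}≡28, 17^{4}≡1, 17^{8}≡1. Then 17^{10} = 17^{8+2} ≡ 1 × 28 ≡ 28 mod 29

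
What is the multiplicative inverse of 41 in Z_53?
Since 53 is prime, by Fermat 41^(-1) ≡ 41^{51} ≡ 22 mod 53. Verify: 41 × 22 = 902 ≡ 1 mod 53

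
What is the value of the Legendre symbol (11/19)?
(11/19) = 11^{9} mod 19 = 1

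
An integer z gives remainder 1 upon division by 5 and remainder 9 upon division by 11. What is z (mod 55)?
M = 5 × 11 = 55. M₁ = 11, y₁ ≡ 1 (mod 5). M₂ = 5, y₂ ≡ 9 (mod 11). z = 1×11×1 + 9×5×9 ≡ 31 (mod 55)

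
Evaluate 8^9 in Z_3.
Using Fermat: 8^{2} ≡ 1 (mod 3). 9 ≡ 1 (mod 2). So 8^{9} ≡ 8^{1} ≡ 2 (mod 3)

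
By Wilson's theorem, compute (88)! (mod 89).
By Wilson's theorem, (88)! ≡ -1 ≡ 88 (mod 89)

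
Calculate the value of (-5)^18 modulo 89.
By repeated squaring (mod 89): (-5)^{1}≡84, (-5)^{2}≡25, (-5)^{4}≡2, (-5)^{8}≡4, (-5)^{16}≡16. Then (-5)^{18} = (-5)^{16+2} ≡ 16 × 25 ≡ 44 (mod 89)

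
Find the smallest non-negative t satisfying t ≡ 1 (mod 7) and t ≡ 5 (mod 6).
M = 7 × 6 = 42. M₁ = 6, y₁ ≡ 6 (mod 7). M₂ = 7, y₂ ≡ 1 (mod 6). t = 1×6×6 + 5×7×1 ≡ 29 (mod 42)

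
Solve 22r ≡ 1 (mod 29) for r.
Since 29 is prime, by Fermat 22^(-1) ≡ 22^{27} ≡ 4 (mod 29). Verify: 22 × 4 = 88 ≡ 1 (mod 29)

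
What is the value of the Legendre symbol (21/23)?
(21/23) = 21^{11} mod 23 = -1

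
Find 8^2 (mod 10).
8^{2} = 64 ≡ 4 (mod 10)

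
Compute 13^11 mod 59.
By repeated squaring (mod 59): 13^{1}≡13, 13^{2}≡51, 13^{4}≡5, 13^{8}≡25. Then 13^{11} = 13^{8+2+1} ≡ 25 × 51 × 13 ≡ 55 (mod 59)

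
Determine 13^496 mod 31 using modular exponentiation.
Using Fermat: 13^{30} ≡ 1 (mod 31). 496 ≡ 16 (mod 30). So 13^{496} ≡ 13^{16} ≡ 18 (mod 31)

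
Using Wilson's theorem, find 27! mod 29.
(28)! = (27)! × (28) ≡ -1 mod 29. So (27)! ≡ -1 × (28)^(-1) ≡ (-1)×(-1) = 1 mod 29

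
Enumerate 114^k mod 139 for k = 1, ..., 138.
114^1, 114^2, ..., 114^{138} mod 139: [114, 69, 82, 35, 98, 52, 90, 113, 94, 13, 92, 63, 93, 38, 23, 120, 58, 79, 110, 30, 84, 124, 97, 77, 21, 31, 59, 54, 40, 112, 119, 83, 10, 28, 134, 125, 72, 7, 103, 66, 18, 106, 130, 86, 74, 96, 102, 91, 88, 24, 95, 127, 22, 6, 128, 136, 75, 71, 32, 34, 123, 122, 8, 78, 135, 100, 2, 89, 138, 25, 70, 57, 104, 41, 87, 49, 26, 45, 126, 47, 76, 46, 101, 116, 19, 81, 60, 29, 109, 55, 15, 42, 62, 118, 108, 80, 85, 99, 27, 20, 56, 129, 111, 5, 14, 67, 132, 36, 73, 121, 33, 9, 53, 65, 43, 37, 48, 51, 115, 44, 12, 117, 133, 11, 3, 64, 68, 107, 105, 16, 17, 131, 61, 4, 39, 137, 50, 1]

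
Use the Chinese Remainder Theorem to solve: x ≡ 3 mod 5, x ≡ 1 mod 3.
M = 5 × 3 = 15. M₁ = 3, y₁ ≡ 2 mod 5. M₂ = 5, y₂ ≡ 2 mod 3. x = 3×3×2 + 1×5×2 ≡ 13 mod 15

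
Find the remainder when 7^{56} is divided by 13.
By Fermat: 7^{12} ≡ 1 mod 13. 56 = 4×12 + 8. So 7^{56} ≡ 7^{8} ≡ 3 mod 13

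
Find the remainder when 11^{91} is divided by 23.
By Fermat: 11^{22} ≡ 1 (mod 23). 91 = 4×22 + 3. So 11^{91} ≡ 11^{3} ≡ 20 (mod 23)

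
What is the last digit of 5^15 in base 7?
Using Fermat: 5^{6} ≡ 1 (mod 7). 15 ≡ 3 (mod 6). So 5^{15} ≡ 5^{3} ≡ 6 (mod 7)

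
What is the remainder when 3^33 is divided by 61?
By repeated squaring (mod 61): 3^{1}≡3, 3^{2}≡9, 3^{4}≡20, 3^{8}≡34, 3^{16}≡58, 3^{32}≡9. Then 3^{33} = 3^{32+1} ≡ 9 × 3 ≡ 27 (mod 61)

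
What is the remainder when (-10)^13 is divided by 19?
By repeated squaring mod 19: (-10)^{1}≡9, (-10)^{2}≡5, (-10)^{4}≡6, (-10)^{8}≡17. Then (-10)^{13} = (-10)^{8+4+1} ≡ 17 × 6 × 9 ≡ 6 mod 19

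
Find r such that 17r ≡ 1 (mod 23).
Since 23 is prime, by Fermat 17^(-1) ≡ 17^{21} ≡ 19 (mod 23). Verify: 17 × 19 = 323 ≡ 1 (mod 23)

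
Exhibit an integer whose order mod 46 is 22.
5 has order 22 mod 46 since 5^{22} ≡ 1 (mod 46) and no smaller power works.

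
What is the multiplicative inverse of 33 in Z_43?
Since 43 is prime, by Fermat 33^(-1) ≡ 33^{41} ≡ 30 (mod 43). Verify: 33 × 30 = 990 ≡ 1 (mod 43)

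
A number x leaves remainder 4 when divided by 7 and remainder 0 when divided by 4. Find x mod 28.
M = 7 × 4 = 28. M₁ = 4, y₁ ≡ 2 mod 7. M₂ = 7, y₂ ≡ 3 mod 4. x = 4×4×2 + 0×7×3 ≡ 4 mod 28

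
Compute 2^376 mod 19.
Using Fermat: 2^{18} ≡ 1 (mod 19). 376 ≡ 16 (mod 18). So 2^{376} ≡ 2^{16} ≡ 5 (mod 19)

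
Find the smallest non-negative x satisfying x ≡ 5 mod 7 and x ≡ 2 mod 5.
M = 7 × 5 = 35. M₁ = 5, y₁ ≡ 3 mod 7. M₂ = 7, y₂ ≡ 3 mod 5. x = 5×5×3 + 2×7×3 ≡ 12 mod 35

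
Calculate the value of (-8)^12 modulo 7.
Using Fermat: (-8)^{6} ≡ 1 (mod 7). 12 ≡ 0 (mod 6). So (-8)^{12} ≡ (-8)^{0} ≡ 1 (mod 7)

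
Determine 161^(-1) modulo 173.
Since 173 is prime, by Fermat 161^(-1) ≡ 161^{171} ≡ 72 (mod 173). Verify: 161 × 72 = 11592 ≡ 1 (mod 173)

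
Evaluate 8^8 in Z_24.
By repeated squaring mod 24: 8^{1}≡8, 8^{2}≡16, 8^{4}≡16, 8^{8}≡16. So 8^{8} ≡ 16 mod 24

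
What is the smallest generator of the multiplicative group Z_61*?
g = 2. Powers: [2, 4, 8, 16, 32, 3, 6, ...] generates all 60 non-zero residues.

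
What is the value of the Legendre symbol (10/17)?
(10/17) = 10^{8} mod 17 = -1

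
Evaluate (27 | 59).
(27/59) = 27^{29} mod 59 = 1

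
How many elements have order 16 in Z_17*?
Number of primitive roots mod 17 = φ(p-1) = φ(16) = 8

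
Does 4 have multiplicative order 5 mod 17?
Powers of 4 mod 17: 4^1≡4, 4^2≡16, 4^3≡13, 4^4≡1. Already 4^4≡1, so the order is 4 < 5. No, the actual order is 4.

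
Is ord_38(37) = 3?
Powers of 37 mod 38: 37^1≡37, 37^2≡1. Already 37^2≡1, so the order is 2 < 3. No, the actual order is 2.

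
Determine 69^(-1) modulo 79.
Since 79 is prime, by Fermat 69^(-1) ≡ 69^{77} ≡ 71 (mod 79). Verify: 69 × 71 = 4899 ≡ 1 (mod 79)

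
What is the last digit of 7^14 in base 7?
By repeated squaring mod 7: 7^{1}≡0, 7^{2}≡0, 7^{4}≡0, 7^{8}≡0. Then 7^{14} = 7^{8+4+2} ≡ 0 × 0 × 0 ≡ 0 mod 7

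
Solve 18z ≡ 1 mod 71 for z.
Since 71 is prime, by Fermat 18^(-1) ≡ 18^{69} ≡ 4 mod 71. Verify: 18 × 4 = 72 ≡ 1 mod 71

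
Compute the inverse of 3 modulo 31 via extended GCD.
Extended GCD: 3(-10) + 31(1) = 1. So 3^(-1) ≡ -10 ≡ 21 (mod 31). Verify: 3 × 21 = 63 ≡ 1 (mod 31)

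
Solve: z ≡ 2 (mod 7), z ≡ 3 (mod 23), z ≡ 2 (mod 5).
M = 7 × 23 × 5 = 805. M₁ = 115, y₁ ≡ 5 (mod 7). M₂ = 35, y₂ ≡ 2 (mod 23). M₃ = 161, y₃ ≡ 1 (mod 5). z = 2×115×5 + 3×35×2 + 2×161×1 ≡ 72 (mod 805)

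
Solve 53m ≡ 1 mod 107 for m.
Since 107 is prime, by Fermat 53^(-1) ≡ 53^{105} ≡ 105 mod 107. Verify: 53 × 105 = 5565 ≡ 1 mod 107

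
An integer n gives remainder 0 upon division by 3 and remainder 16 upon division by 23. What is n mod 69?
M = 3 × 23 = 69. M₁ = 23, y₁ ≡ 2 mod 3. M₂ = 3, y₂ ≡ 8 mod 23. n = 0×23×2 + 16×3×8 ≡ 39 mod 69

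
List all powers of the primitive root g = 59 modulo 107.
59^1, 59^2, ..., 59^{106} mod 107: [59, 57, 46, 39, 54, 83, 82, 23, 73, 27, 95, 41, 65, 90, 67, 101, 74, 86, 45, 87, 104, 37, 43, 76, 97, 52, 72, 75, 38, 102, 26, 36, 91, 19, 51, 13, 18, 99, 63, 79, 60, 9, 103, 85, 93, 30, 58, 105, 96, 100, 15, 29, 106, 48, 50, 61, 68, 53, 24, 25, 84, 34, 80, 12, 66, 42, 17, 40, 6, 33, 21, 62, 20, 3, 70, 64, 31, 10, 55, 35, 32, 69, 5, 81, 71, 16, 88, 56, 94, 89, 8, 44, 28, 47, 98, 4, 22, 14, 77, 49, 2, 11, 7, 92, 78, 1]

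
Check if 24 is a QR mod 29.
By Euler's criterion: 24^{14} ≡ 1 (mod 29). Since this equals 1, 24 is a QR.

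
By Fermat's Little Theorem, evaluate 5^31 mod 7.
By Fermat: 5^{6} ≡ 1 mod 7. 31 = 5×6 + 1. So 5^{31} ≡ 5^{1} ≡ 5 mod 7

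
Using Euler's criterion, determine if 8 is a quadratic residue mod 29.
By Euler's criterion: 8^{14} ≡ 28 (mod 29). Since this equals -1 (≡ 28), 8 is not a QR.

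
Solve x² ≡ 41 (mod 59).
The square roots of 41 mod 59 are 49 and 10. Verify: 49² = 2401 ≡ 41 (mod 59)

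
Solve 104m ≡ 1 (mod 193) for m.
Since 193 is prime, by Fermat 104^(-1) ≡ 104^{191} ≡ 13 (mod 193). Verify: 104 × 13 = 1352 ≡ 1 (mod 193)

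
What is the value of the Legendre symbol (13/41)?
(13/41) = 13^{20} mod 41 = -1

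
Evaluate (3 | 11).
(3/11) = 3^{5} mod 11 = 1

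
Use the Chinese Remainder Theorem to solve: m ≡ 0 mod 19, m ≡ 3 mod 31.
M = 19 × 31 = 589. M₁ = 31, y₁ ≡ 8 mod 19. M₂ = 19, y₂ ≡ 18 mod 31. m = 0×31×8 + 3×19×18 ≡ 437 mod 589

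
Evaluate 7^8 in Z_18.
By repeated squaring mod 18: 7^{1}≡7, 7^{2}≡13, 7^{4}≡7, 7^{8}≡13. So 7^{8} ≡ 13 mod 18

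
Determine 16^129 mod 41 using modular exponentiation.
Using Fermat: 16^{40} ≡ 1 (mod 41). 129 ≡ 9 (mod 40). So 16^{129} ≡ 16^{9} ≡ 18 (mod 41)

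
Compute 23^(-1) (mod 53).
Since 53 is prime, by Fermat 23^(-1) ≡ 23^{51} ≡ 30 (mod 53). Verify: 23 × 30 = 690 ≡ 1 (mod 53)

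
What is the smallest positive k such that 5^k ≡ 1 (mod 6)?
Powers of 5 mod 6: 5^1≡5, 5^2≡1. Order = 2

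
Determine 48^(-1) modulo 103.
Since 103 is prime, by Fermat 48^(-1) ≡ 48^{101} ≡ 88 mod 103. Verify: 48 × 88 = 4224 ≡ 1 mod 103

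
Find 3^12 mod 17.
By repeated squaring mod 17: 3^{1}≡3, 3^{2}≡9, 3^{4}≡13, 3^{8}≡16. Then 3^{12} = 3^{8+4} ≡ 16 × 13 ≡ 4 mod 17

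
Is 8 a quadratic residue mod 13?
By Euler's criterion: 8^{6} ≡ 12 mod 13. Since this equals -1 (≡ 12), 8 is not a QR.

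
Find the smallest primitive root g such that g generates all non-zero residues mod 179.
g = 2. For each prime q|178: 2^{89}≡178, 2^{2}≡4, none ≡ 1, so ord_179(2) = 178 and 2 is a primitive root.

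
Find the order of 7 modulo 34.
Powers of 7 mod 34: 7^1≡7, 7^2≡15, 7^3≡3, 7^4≡21, 7^5≡11, 7^6≡9, 7^7≡29, 7^8≡33, 7^9≡27, 7^10≡19, 7^11≡31, 7^12≡13, 7^13≡23, 7^14≡25, 7^15≡5, 7^16≡1. Order = 16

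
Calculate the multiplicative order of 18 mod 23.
Powers of 18 mod 23: 18^1≡18, 18^2≡2, 18^3≡13, 18^4≡4, 18^5≡3, 18^6≡8, 18^7≡6, 18^8≡16, 18^9≡12, 18^10≡9, 18^11≡1. So the order of 18 is 11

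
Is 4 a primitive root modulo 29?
4^{14} ≡ 1 (mod 29) and 14 < 28, so ord_29(4) = 14 ≠ 28 and 4 is not a primitive root.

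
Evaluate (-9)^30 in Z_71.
By repeated squaring mod 71: (-9)^{1}≡62, (-9)^{2}≡10, (-9)^{4}≡29, (-9)^{8}≡60, (-9)^{16}≡50. Then (-9)^{30} = (-9)^{16+8+4+2} ≡ 50 × 60 × 29 × 10 ≡ 37 mod 71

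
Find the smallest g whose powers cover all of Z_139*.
g = 2. For each prime q|138: 2^{69}≡138, 2^{46}≡96, 2^{6}≡64, none ≡ 1, so ord_139(2) = 138 and 2 is a primitive root.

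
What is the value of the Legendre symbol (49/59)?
(49/59) = 49^{29} mod 59 = 1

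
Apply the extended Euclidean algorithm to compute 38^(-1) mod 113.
Extended GCD: 38(3) + 113(-1) = 1. So 38^(-1) ≡ 3 (mod 113). Verify: 38 × 3 = 114 ≡ 1 (mod 113)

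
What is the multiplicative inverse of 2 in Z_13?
Since 13 is prime, by Fermat 2^(-1) ≡ 2^{11} ≡ 7 mod 13. Verify: 2 × 7 = 14 ≡ 1 mod 13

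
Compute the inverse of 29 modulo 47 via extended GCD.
Extended GCD: 29(13) + 47(-8) = 1. So 29^(-1) ≡ 13 mod 47. Verify: 29 × 13 = 377 ≡ 1 mod 47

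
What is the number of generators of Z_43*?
There are φ(43-1) = φ(42) = 12 primitive roots modulo 43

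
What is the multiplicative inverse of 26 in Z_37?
Since 37 is prime, by Fermat 26^(-1) ≡ 26^{35} ≡ 10 mod 37. Verify: 26 × 10 = 260 ≡ 1 mod 37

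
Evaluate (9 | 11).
(9/11) = 9^{5} mod 11 = 1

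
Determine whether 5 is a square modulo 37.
By Euler's criterion: 5^{18} ≡ 36 (mod 37). Since this equals -1 (≡ 36), 5 is not a QR.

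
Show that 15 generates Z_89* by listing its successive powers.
15^1, 15^2, ..., 15^{88} mod 89: [15, 47, 82, 73, 27, 49, 23, 78, 13, 17, 77, 87, 59, 84, 14, 32, 35, 80, 43, 22, 63, 55, 24, 4, 60, 10, 61, 25, 19, 18, 3, 45, 52, 68, 41, 81, 58, 69, 56, 39, 51, 53, 83, 88, 74, 42, 7, 16, 62, 40, 66, 11, 76, 72, 12, 2, 30, 5, 75, 57, 54, 9, 46, 67, 26, 34, 65, 85, 29, 79, 28, 64, 70, 71, 86, 44, 37, 21, 48, 8, 31, 20, 33, 50, 38, 36, 6, 1]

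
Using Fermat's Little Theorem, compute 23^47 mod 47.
By Fermat: 23^{46} ≡ 1 (mod 47). So 23^{47} = 23^{46} · 23^{1} ≡ 23^{1} ≡ 23 (mod 47)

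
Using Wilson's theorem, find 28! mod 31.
(30)! = (28)! × (29) × (30) ≡ -1 mod 31. So (28)! ≡ -1 × [(30)(29)]^(-1) ≡ 15 mod 31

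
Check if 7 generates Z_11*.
ord_11(7) divides 10. For each prime q|10: 7^{5}≡10, 7^{2}≡5, none ≡ 1. So 7 has order 10 and is a primitive root mod 11.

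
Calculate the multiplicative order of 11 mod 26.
Powers of 11 mod 26: 11^1≡11, 11^2≡17, 11^3≡5, 11^4≡3, 11^5≡7, 11^6≡25, 11^7≡15, 11^8≡9, 11^9≡21, 11^10≡23, 11^11≡19, 11^12≡1. ord_26(11) = 12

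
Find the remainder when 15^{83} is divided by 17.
By Fermat: 15^{16} ≡ 1 (mod 17). 83 = 5×16 + 3. So 15^{83} ≡ 15^{3} ≡ 9 (mod 17)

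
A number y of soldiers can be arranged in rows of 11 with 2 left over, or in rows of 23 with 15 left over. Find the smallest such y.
M = 11 × 23 = 253. M₁ = 23, y₁ ≡ 1 mod 11. M₂ = 11, y₂ ≡ 21 mod 23. y = 2×23×1 + 15×11×21 ≡ 222 mod 253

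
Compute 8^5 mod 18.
By repeated squaring (mod 18): 8^{1}≡8, 8^{2}≡10, 8^{4}≡10. Then 8^{5} = 8^{4+1} ≡ 10 × 8 ≡ 8 (mod 18)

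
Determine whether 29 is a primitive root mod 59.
29^{29} ≡ 1 (mod 59) and 29 < 58, so ord_59(29) = 29 ≠ 58 and 29 is not a primitive root.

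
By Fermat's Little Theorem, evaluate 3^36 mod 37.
By Fermat's Little Theorem, 3^{36} ≡ 1 mod 37 since 37 is prime and gcd(3, 37) = 1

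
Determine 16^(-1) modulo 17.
Since 17 is prime, by Fermat 16^(-1) ≡ 16^{15} ≡ 16 (mod 17). Verify: 16 × 16 = 256 ≡ 1 (mod 17)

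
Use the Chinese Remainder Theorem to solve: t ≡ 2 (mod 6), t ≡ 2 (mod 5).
M = 6 × 5 = 30. M₁ = 5, y₁ ≡ 5 (mod 6). M₂ = 6, y₂ ≡ 1 (mod 5). t = 2×5×5 + 2×6×1 ≡ 2 (mod 30)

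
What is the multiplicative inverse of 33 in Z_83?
Since 83 is prime, by Fermat 33^(-1) ≡ 33^{81} ≡ 78 (mod 83). Verify: 33 × 78 = 2574 ≡ 1 (mod 83)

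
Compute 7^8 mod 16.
By repeated squaring mod 16: 7^{1}≡7, 7^{2}≡1, 7^{4}≡1, 7^{8}≡1. So 7^{8} ≡ 1 mod 16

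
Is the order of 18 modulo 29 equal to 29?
Powers of 18 mod 29: 18^1≡18, 18^2≡5, 18^3≡3, 18^4≡25, 18^5≡15, 18^6≡9, 18^7≡17, 18^8≡16, 18^9≡27, 18^10≡22, 18^11≡19, 18^12≡23, 18^13≡8, 18^14≡28, 18^15≡11, 18^16≡24, 18^17≡26, 18^18≡4, 18^19≡14, 18^20≡20, 18^21≡12, 18^22≡13, 18^23≡2, 18^24≡7, 18^25≡10, 18^26≡6, 18^27≡21, 18^28≡1. Already 18^28≡1, so the order is 28 < 29. No, the actual order is 28.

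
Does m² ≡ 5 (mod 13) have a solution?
By Euler's criterion: 5^{6} ≡ 12 (mod 13). Since this equals -1 (≡ 12), 5 is not a QR.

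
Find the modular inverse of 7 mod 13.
Since 13 is prime, by Fermat 7^(-1) ≡ 7^{11} ≡ 2 mod 13. Verify: 7 × 2 = 14 ≡ 1 mod 13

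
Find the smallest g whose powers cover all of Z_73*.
g = 5. Powers: [5, 25, 52, 41, 59, 3, 15, 2, 10, 50, ...] generates all 72 non-zero residues.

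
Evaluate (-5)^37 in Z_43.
By repeated squaring mod 43: (-5)^{1}≡38, (-5)^{2}≡25, (-5)^{4}≡23, (-5)^{8}≡13, (-5)^{16}≡40, (-5)^{32}≡9. Then (-5)^{37} = (-5)^{32+4+1} ≡ 9 × 23 × 38 ≡ 40 mod 43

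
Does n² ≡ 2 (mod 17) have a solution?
By Euler's criterion: 2^{8} ≡ 1 (mod 17). Since this equals 1, 2 is a QR.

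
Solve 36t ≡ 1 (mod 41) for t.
Since 41 is prime, by Fermat 36^(-1) ≡ 36^{39} ≡ 8 (mod 41). Verify: 36 × 8 = 288 ≡ 1 (mod 41)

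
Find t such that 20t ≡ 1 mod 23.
Since 23 is prime, by Fermat 20^(-1) ≡ 20^{21} ≡ 15 mod 23. Verify: 20 × 15 = 300 ≡ 1 mod 23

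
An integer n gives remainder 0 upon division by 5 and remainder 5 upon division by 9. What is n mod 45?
M = 5 × 9 = 45. M₁ = 9, y₁ ≡ 4 mod 5. M₂ = 5, y₂ ≡ 2 mod 9. n = 0×9×4 + 5×5×2 ≡ 5 mod 45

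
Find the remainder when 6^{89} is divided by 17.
By Fermat: 6^{16} ≡ 1 mod 17. 89 = 5×16 + 9. So 6^{89} ≡ 6^{9} ≡ 11 mod 17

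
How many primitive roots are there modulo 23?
A prime p has φ(p-1) primitive roots; here φ(22) = 10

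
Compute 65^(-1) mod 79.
Since 79 is prime, by Fermat 65^(-1) ≡ 65^{77} ≡ 62 mod 79. Verify: 65 × 62 = 4030 ≡ 1 mod 79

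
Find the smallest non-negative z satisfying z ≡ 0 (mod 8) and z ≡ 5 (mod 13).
M = 8 × 13 = 104. M₁ = 13, y₁ ≡ 5 (mod 8). M₂ = 8, y₂ ≡ 5 (mod 13). z = 0×13×5 + 5×8×5 ≡ 96 (mod 104)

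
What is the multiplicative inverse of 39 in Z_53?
Since 53 is prime, by Fermat 39^(-1) ≡ 39^{51} ≡ 34 (mod 53). Verify: 39 × 34 = 1326 ≡ 1 (mod 53)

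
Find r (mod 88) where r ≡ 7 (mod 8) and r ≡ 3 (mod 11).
M = 8 × 11 = 88. M₁ = 11, y₁ ≡ 3 (mod 8). M₂ = 8, y₂ ≡ 7 (mod 11). r = 7×11×3 + 3×8×7 ≡ 47 (mod 88)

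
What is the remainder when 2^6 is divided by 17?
By repeated squaring mod 17: 2^{1}≡2, 2^{2}≡4, 2^{4}≡16. Then 2^{6} = 2^{4+2} ≡ 16 × 4 ≡ 13 mod 17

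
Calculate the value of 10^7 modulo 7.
Using Fermat: 10^{6} ≡ 1 mod 7. 7 ≡ 1 mod 6. So 10^{7} ≡ 10^{1} ≡ 3 mod 7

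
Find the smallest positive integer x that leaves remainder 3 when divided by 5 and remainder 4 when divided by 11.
M = 5 × 11 = 55. M₁ = 11, y₁ ≡ 1 (mod 5). M₂ = 5, y₂ ≡ 9 (mod 11). x = 3×11×1 + 4×5×9 ≡ 48 (mod 55)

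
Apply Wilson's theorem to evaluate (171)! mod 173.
(172)! = (171)! × (172) ≡ -1 (mod 173). So (171)! ≡ -1 × (172)^(-1) ≡ (-1)×(-1) = 1 (mod 173)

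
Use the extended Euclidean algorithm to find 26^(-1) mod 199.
Extended GCD: 26(23) + 199(-3) = 1. So 26^(-1) ≡ 23 mod 199. Verify: 26 × 23 = 598 ≡ 1 mod 199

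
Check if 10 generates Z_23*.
ord_23(10) divides 22. For each prime q|22: 10^{11}≡22, 10^{2}≡8, none ≡ 1. So 10 has order 22 and is a primitive root mod 23.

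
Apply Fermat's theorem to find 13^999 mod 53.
By Fermat: 13^{52} ≡ 1 mod 53. 999 ≡ 11 mod 52. So 13^{999} ≡ 13^{11} ≡ 16 mod 53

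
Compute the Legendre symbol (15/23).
(15/23) = 15^{11} mod 23 = -1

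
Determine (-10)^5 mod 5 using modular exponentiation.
By repeated squaring (mod 5): (-10)^{1}≡0, (-10)^{2}≡0, (-10)^{4}≡0. Then (-10)^{5} = (-10)^{4+1} ≡ 0 × 0 ≡ 0 (mod 5)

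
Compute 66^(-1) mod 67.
Since 67 is prime, by Fermat 66^(-1) ≡ 66^{65} ≡ 66 mod 67. Verify: 66 × 66 = 4356 ≡ 1 mod 67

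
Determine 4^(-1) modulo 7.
Since 7 is prime, by Fermat 4^(-1) ≡ 4^{5} ≡ 2 (mod 7). Verify: 4 × 2 = 8 ≡ 1 (mod 7)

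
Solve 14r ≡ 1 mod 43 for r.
Since 43 is prime, by Fermat 14^(-1) ≡ 14^{41} ≡ 40 mod 43. Verify: 14 × 40 = 560 ≡ 1 mod 43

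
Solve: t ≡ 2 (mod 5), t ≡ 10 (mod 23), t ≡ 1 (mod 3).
M = 5 × 23 × 3 = 345. M₁ = 69, y₁ ≡ 4 (mod 5). M₂ = 15, y₂ ≡ 20 (mod 23). M₃ = 115, y₃ ≡ 1 (mod 3). t = 2×69×4 + 10×15×20 + 1×115×1 ≡ 217 (mod 345)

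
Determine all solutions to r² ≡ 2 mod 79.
The square roots of 2 mod 79 are 9 and 70. Verify: 9² = 81 ≡ 2 mod 79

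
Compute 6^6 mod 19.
By repeated squaring (mod 19): 6^{1}≡6, 6^{2}≡17, 6^{4}≡4. Then 6^{6} = 6^{4+2} ≡ 4 × 17 ≡ 11 (mod 19)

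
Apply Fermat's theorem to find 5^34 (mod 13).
By Fermat: 5^{12} ≡ 1 (mod 13). 34 = 2×12 + 10. So 5^{34} ≡ 5^{10} ≡ 12 (mod 13)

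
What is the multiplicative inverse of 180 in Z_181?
Since 181 is prime, by Fermat 180^(-1) ≡ 180^{179} ≡ 180 (mod 181). Verify: 180 × 180 = 32400 ≡ 1 (mod 181)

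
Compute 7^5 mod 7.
By repeated squaring mod 7: 7^{1}≡0, 7^{2}≡0, 7^{4}≡0. Then 7^{5} = 7^{4+1} ≡ 0 × 0 ≡ 0 mod 7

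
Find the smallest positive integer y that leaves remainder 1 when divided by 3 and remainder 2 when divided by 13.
M = 3 × 13 = 39. M₁ = 13, y₁ ≡ 1 mod 3. M₂ = 3, y₂ ≡ 9 mod 13. y = 1×13×1 + 2×3×9 ≡ 28 mod 39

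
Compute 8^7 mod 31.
By repeated squaring (mod 31): 8^{1}≡8, 8^{2}≡2, 8^{4}≡4. Then 8^{7} = 8^{4+2+1} ≡ 4 × 2 × 8 ≡ 2 (mod 31)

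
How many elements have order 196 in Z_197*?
A prime p has φ(p-1) primitive roots; here φ(196) = 84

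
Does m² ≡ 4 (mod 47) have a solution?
By Euler's criterion: 4^{23} ≡ 1 (mod 47). Since this equals 1, 4 is a QR.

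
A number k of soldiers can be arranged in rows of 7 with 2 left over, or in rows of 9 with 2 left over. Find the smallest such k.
M = 7 × 9 = 63. M₁ = 9, y₁ ≡ 4 (mod 7). M₂ = 7, y₂ ≡ 4 (mod 9). k = 2×9×4 + 2×7×4 ≡ 2 (mod 63)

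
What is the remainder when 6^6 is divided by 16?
By repeated squaring (mod 16): 6^{1}≡6, 6^{2}≡4, 6^{4}≡0. Then 6^{6} = 6^{4+2} ≡ 0 × 4 ≡ 0 (mod 16)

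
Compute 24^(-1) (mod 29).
Since 29 is prime, by Fermat 24^(-1) ≡ 24^{27} ≡ 23 (mod 29). Verify: 24 × 23 = 552 ≡ 1 (mod 29)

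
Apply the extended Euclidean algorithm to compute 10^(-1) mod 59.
Extended GCD: 10(6) + 59(-1) = 1. So 10^(-1) ≡ 6 (mod 59). Verify: 10 × 6 = 60 ≡ 1 (mod 59)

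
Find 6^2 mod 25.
6^{2} = 36 ≡ 11 mod 25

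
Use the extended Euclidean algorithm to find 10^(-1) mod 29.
Extended GCD: 10(3) + 29(-1) = 1. So 10^(-1) ≡ 3 mod 29. Verify: 10 × 3 = 30 ≡ 1 mod 29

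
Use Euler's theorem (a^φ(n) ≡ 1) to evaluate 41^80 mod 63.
By Euler: 41^{36} ≡ 1 (mod 63) since gcd(41, 63) = 1. 80 = 2×36 + 8. So 41^{80} ≡ 41^{8} ≡ 43 (mod 63)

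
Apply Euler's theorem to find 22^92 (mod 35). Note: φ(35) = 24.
By Euler: 22^{24} ≡ 1 (mod 35) since gcd(22, 35) = 1. 92 = 3×24 + 20. So 22^{92} ≡ 22^{20} ≡ 1 (mod 35)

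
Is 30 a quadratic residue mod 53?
By Euler's criterion: 30^{26} ≡ 52 mod 53. Since this equals -1 (≡ 52), 30 is not a QR.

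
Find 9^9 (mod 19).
By repeated squaring (mod 19): 9^{1}≡9, 9^{2}≡5, 9^{4}≡6, 9^{8}≡17. Then 9^{9} = 9^{8+1} ≡ 17 × 9 ≡ 1 (mod 19)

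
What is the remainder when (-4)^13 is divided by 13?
Using Fermat: (-4)^{12} ≡ 1 (mod 13). 13 ≡ 1 (mod 12). So (-4)^{13} ≡ (-4)^{1} ≡ 9 (mod 13)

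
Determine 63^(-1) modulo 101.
Since 101 is prime, by Fermat 63^(-1) ≡ 63^{99} ≡ 93 (mod 101). Verify: 63 × 93 = 5859 ≡ 1 (mod 101)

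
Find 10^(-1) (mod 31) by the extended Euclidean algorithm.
Extended GCD: 10(-3) + 31(1) = 1. So 10^(-1) ≡ -3 ≡ 28 (mod 31). Verify: 10 × 28 = 280 ≡ 1 (mod 31)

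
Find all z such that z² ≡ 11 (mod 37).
The square roots of 11 mod 37 are 23 and 14. Verify: 23² = 529 ≡ 11 (mod 37)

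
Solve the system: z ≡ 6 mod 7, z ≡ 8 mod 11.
M = 7 × 11 = 77. M₁ = 11, y₁ ≡ 2 mod 7. M₂ = 7, y₂ ≡ 8 mod 11. z = 6×11×2 + 8×7×8 ≡ 41 mod 77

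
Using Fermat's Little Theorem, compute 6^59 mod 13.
By Fermat: 6^{12} ≡ 1 mod 13. 59 = 4×12 + 11. So 6^{59} ≡ 6^{11} ≡ 11 mod 13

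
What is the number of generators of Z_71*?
A prime p has φ(p-1) primitive roots; here φ(70) = 24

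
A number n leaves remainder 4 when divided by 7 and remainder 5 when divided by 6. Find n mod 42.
M = 7 × 6 = 42. M₁ = 6, y₁ ≡ 6 mod 7. M₂ = 7, y₂ ≡ 1 mod 6. n = 4×6×6 + 5×7×1 ≡ 11 mod 42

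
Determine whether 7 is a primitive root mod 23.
ord_23(7) divides 22. For each prime q|22: 7^{11}≡22, 7^{2}≡3, none ≡ 1. So 7 has order 22 and is a primitive root mod 23.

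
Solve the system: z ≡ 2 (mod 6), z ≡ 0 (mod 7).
M = 6 × 7 = 42. M₁ = 7, y₁ ≡ 1 (mod 6). M₂ = 6, y₂ ≡ 6 (mod 7). z = 2×7×1 + 0×6×6 ≡ 14 (mod 42)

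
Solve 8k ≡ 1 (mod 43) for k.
Since 43 is prime, by Fermat 8^(-1) ≡ 8^{41} ≡ 27 (mod 43). Verify: 8 × 27 = 216 ≡ 1 (mod 43)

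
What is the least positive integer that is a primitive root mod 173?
g = 2. For each prime q|172: 2^{86}≡172, 2^{4}≡16, none ≡ 1, so ord_173(2) = 172 and 2 is a primitive root.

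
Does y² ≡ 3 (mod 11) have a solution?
By Euler's criterion: 3^{5} ≡ 1 (mod 11). Since this equals 1, 3 is a QR.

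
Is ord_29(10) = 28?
Powers of 10 mod 29: 10^1≡10, 10^2≡13, 10^3≡14, 10^4≡24, 10^5≡8, 10^6≡22, 10^7≡17, 10^8≡25, 10^9≡18, 10^10≡6, 10^11≡2, 10^12≡20, 10^13≡26, 10^14≡28, 10^15≡19, 10^16≡16, 10^17≡15, 10^18≡5, 10^19≡21, 10^20≡7, 10^21≡12, 10^22≡4, 10^23≡11, 10^24≡23, 10^25≡27, 10^26≡9, 10^27≡3, 10^28≡1. First k with 10^k≡1 is k=28. Yes, ord_29(10) = 28.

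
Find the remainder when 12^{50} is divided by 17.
By Fermat: 12^{16} ≡ 1 (mod 17). 50 = 3×16 + 2. So 12^{50} ≡ 12^{2} ≡ 8 (mod 17)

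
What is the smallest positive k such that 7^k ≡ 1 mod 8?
Powers of 7 mod 8: 7^1≡7, 7^2≡1. ord_8(7) = 2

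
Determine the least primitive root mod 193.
g = 5. For each prime q|192: 5^{96}≡192, 5^{64}≡84, none ≡ 1, so ord_193(5) = 192 and 5 is a primitive root.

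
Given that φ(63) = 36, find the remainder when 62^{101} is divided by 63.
By Euler: 62^{36} ≡ 1 mod 63 since gcd(62, 63) = 1. 101 = 2×36 + 29. So 62^{101} ≡ 62^{29} ≡ 62 mod 63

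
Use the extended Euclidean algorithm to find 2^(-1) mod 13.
Extended GCD: 2(-6) + 13(1) = 1. So 2^(-1) ≡ -6 ≡ 7 mod 13. Verify: 2 × 7 = 14 ≡ 1 mod 13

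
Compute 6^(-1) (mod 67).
Since 67 is prime, by Fermat 6^(-1) ≡ 6^{65} ≡ 56 (mod 67). Verify: 6 × 56 = 336 ≡ 1 (mod 67)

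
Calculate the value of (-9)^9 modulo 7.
Using Fermat: (-9)^{6} ≡ 1 mod 7. 9 ≡ 3 mod 6. So (-9)^{9} ≡ (-9)^{3} ≡ 6 mod 7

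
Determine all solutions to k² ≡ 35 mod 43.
The square roots of 35 mod 43 are 11 and 32. Verify: 11² = 121 ≡ 35 mod 43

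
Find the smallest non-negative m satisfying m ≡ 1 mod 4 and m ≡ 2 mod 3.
M = 4 × 3 = 12. M₁ = 3, y₁ ≡ 3 mod 4. M₂ = 4, y₂ ≡ 1 mod 3. m = 1×3×3 + 2×4×1 ≡ 5 mod 12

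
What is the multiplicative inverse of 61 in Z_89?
Since 89 is prime, by Fermat 61^(-1) ≡ 61^{87} ≡ 54 (mod 89). Verify: 61 × 54 = 3294 ≡ 1 (mod 89)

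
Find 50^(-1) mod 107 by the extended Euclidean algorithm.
Extended GCD: 50(15) + 107(-7) = 1. So 50^(-1) ≡ 15 mod 107. Verify: 50 × 15 = 750 ≡ 1 mod 107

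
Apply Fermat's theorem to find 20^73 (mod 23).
By Fermat: 20^{22} ≡ 1 (mod 23). 73 = 3×22 + 7. So 20^{73} ≡ 20^{7} ≡ 21 (mod 23)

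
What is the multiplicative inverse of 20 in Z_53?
Since 53 is prime, by Fermat 20^(-1) ≡ 20^{51} ≡ 8 mod 53. Verify: 20 × 8 = 160 ≡ 1 mod 53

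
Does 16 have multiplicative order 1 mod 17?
Powers of 16 mod 17: 16^1≡16, 16^2≡1. 16^1≡16≢1, so ord ≠ 1. No, the actual order is 2.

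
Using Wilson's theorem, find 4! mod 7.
(6)! = (4)! × (5) × (6) ≡ -1 mod 7. So (4)! ≡ -1 × [(6)(5)]^(-1) ≡ 3 mod 7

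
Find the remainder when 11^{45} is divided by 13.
By Fermat: 11^{12} ≡ 1 (mod 13). 45 = 3×12 + 9. So 11^{45} ≡ 11^{9} ≡ 8 (mod 13)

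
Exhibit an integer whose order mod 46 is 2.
45 has order 2 mod 46 since 45^{2} ≡ 1 mod 46 and no smaller power works.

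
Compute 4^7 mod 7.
Using Fermat: 4^{6} ≡ 1 (mod 7). 7 ≡ 1 (mod 6). So 4^{7} ≡ 4^{1} ≡ 4 (mod 7)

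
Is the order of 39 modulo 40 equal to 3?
Powers of 39 mod 40: 39^1≡39, 39^2≡1. Already 39^2≡1, so the order is 2 < 3. No, the actual order is 2.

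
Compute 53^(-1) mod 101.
Since 101 is prime, by Fermat 53^(-1) ≡ 53^{99} ≡ 61 mod 101. Verify: 53 × 61 = 3233 ≡ 1 mod 101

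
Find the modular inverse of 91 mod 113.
Since 113 is prime, by Fermat 91^(-1) ≡ 91^{111} ≡ 77 (mod 113). Verify: 91 × 77 = 7007 ≡ 1 (mod 113)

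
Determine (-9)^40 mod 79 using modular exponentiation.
By repeated squaring (mod 79): (-9)^{1}≡70, (-9)^{2}≡2, (-9)^{4}≡4, (-9)^{8}≡16, (-9)^{16}≡19, (-9)^{32}≡45. Then (-9)^{40} = (-9)^{32+8} ≡ 45 × 16 ≡ 9 (mod 79)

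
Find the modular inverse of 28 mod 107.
Since 107 is prime, by Fermat 28^(-1) ≡ 28^{105} ≡ 65 mod 107. Verify: 28 × 65 = 1820 ≡ 1 mod 107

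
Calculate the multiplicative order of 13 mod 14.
Powers of 13 mod 14: 13^1≡13, 13^2≡1. So the order of 13 is 2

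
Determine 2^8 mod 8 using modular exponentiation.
By repeated squaring mod 8: 2^{1}≡2, 2^{2}≡4, 2^{4}≡0, 2^{8}≡0. So 2^{8} ≡ 0 mod 8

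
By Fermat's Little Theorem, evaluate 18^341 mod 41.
By Fermat: 18^{40} ≡ 1 (mod 41). 341 ≡ 21 (mod 40). So 18^{341} ≡ 18^{21} ≡ 18 (mod 41)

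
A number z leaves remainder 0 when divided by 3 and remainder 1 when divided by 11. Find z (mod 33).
M = 3 × 11 = 33. M₁ = 11, y₁ ≡ 2 (mod 3). M₂ = 3, y₂ ≡ 4 (mod 11). z = 0×11×2 + 1×3×4 ≡ 12 (mod 33)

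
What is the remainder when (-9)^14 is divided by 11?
Using Fermat: (-9)^{10} ≡ 1 mod 11. 14 ≡ 4 mod 10. So (-9)^{14} ≡ (-9)^{4} ≡ 5 mod 11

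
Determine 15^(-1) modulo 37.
Since 37 is prime, by Fermat 15^(-1) ≡ 15^{35} ≡ 5 mod 37. Verify: 15 × 5 = 75 ≡ 1 mod 37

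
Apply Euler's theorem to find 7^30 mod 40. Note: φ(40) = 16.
By Euler: 7^{16} ≡ 1 mod 40 since gcd(7, 40) = 1. 30 = 1×16 + 14. So 7^{30} ≡ 7^{14} ≡ 9 mod 40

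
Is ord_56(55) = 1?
Powers of 55 mod 56: 55^1≡55, 55^2≡1. 55^1≡55≢1, so ord ≠ 1. No, the actual order is 2.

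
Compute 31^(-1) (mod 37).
Since 37 is prime, by Fermat 31^(-1) ≡ 31^{35} ≡ 6 (mod 37). Verify: 31 × 6 = 186 ≡ 1 (mod 37)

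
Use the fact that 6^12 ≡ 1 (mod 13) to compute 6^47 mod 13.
By Fermat: 6^{12} ≡ 1 (mod 13). 47 = 3×12 + 11. So 6^{47} ≡ 6^{11} ≡ 11 (mod 13)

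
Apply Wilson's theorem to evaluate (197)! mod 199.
(198)! = (197)! × (198) ≡ -1 (mod 199). So (197)! ≡ -1 × (198)^(-1) ≡ (-1)×(-1) = 1 (mod 199)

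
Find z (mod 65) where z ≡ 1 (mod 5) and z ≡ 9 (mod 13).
M = 5 × 13 = 65. M₁ = 13, y₁ ≡ 2 (mod 5). M₂ = 5, y₂ ≡ 8 (mod 13). z = 1×13×2 + 9×5×8 ≡ 61 (mod 65)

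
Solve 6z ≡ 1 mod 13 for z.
Since 13 is prime, by Fermat 6^(-1) ≡ 6^{11} ≡ 11 mod 13. Verify: 6 × 11 = 66 ≡ 1 mod 13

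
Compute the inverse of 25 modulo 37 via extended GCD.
Extended GCD: 25(3) + 37(-2) = 1. So 25^(-1) ≡ 3 (mod 37). Verify: 25 × 3 = 75 ≡ 1 (mod 37)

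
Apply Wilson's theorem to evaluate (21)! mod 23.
(22)! = (21)! × (22) ≡ -1 (mod 23). So (21)! ≡ -1 × (22)^(-1) ≡ (-1)×(-1) = 1 (mod 23)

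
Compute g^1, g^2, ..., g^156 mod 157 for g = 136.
136^1, 136^2, ..., 136^{156} mod 157: [136, 127, 2, 115, 97, 4, 73, 37, 8, 146, 74, 16, 135, 148, 32, 113, 139, 64, 69, 121, 128, 138, 85, 99, 119, 13, 41, 81, 26, 82, 5, 52, 7, 10, 104, 14, 20, 51, 28, 40, 102, 56, 80, 47, 112, 3, 94, 67, 6, 31, 134, 12, 62, 111, 24, 124, 65, 48, 91, 130, 96, 25, 103, 35, 50, 49, 70, 100, 98, 140, 43, 39, 123, 86, 78, 89, 15, 156, 21, 30, 155, 42, 60, 153, 84, 120, 149, 11, 83, 141, 22, 9, 125, 44, 18, 93, 88, 36, 29, 19, 72, 58, 38, 144, 116, 76, 131, 75, 152, 105, 150, 147, 53, 143, 137, 106, 129, 117, 55, 101, 77, 110, 45, 154, 63, 90, 151, 126, 23, 145, 95, 46, 133, 33, 92, 109, 66, 27, 61, 132, 54, 122, 107, 108, 87, 57, 59, 17, 114, 118, 34, 71, 79, 68, 142, 1]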